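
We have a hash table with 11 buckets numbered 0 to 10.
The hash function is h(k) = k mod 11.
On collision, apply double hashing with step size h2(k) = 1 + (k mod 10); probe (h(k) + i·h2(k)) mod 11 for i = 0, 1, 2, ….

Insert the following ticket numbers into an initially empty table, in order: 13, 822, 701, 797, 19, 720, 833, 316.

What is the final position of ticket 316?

13: h=2 => slot 2
822: h=8 => slot 8
701: h=8, h2=2, probe 8,10 => slot 10
797: h=5 => slot 5
19: h=8, h2=10, probe 8,7 => slot 7
720: h=5, h2=1, probe 5,6 => slot 6
833: h=8, h2=4, probe 8,1 => slot 1
316: h=8, h2=7, probe 8,4 => slot 4
Table: [-, 833, 13, -, 316, 797, 720, 19, 822, -, 701]

4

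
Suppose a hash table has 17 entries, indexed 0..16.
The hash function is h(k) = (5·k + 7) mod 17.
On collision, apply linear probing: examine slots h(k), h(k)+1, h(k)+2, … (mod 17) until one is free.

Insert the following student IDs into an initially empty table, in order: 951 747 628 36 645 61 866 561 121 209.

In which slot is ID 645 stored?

951 hashes to 2; slot 2 is free => place at 2.
747 hashes to 2; 2 taken => place at 3.
628 hashes to 2; 2,3 taken => place at 4.
36 hashes to 0; slot 0 is free => place at 0.
645 hashes to 2; 2,3,4 taken => place at 5.
61 hashes to 6; slot 6 is free => place at 6.
866 hashes to 2; 2,3,4,5,6 taken => place at 7.
561 hashes to 7; 7 taken => place at 8.
121 hashes to 0; 0 taken => place at 1.
209 hashes to 15; slot 15 is free => place at 15.
Table: [36, 121, 951, 747, 628, 645, 61, 866, 561, ., ., ., ., ., ., 209, .]

5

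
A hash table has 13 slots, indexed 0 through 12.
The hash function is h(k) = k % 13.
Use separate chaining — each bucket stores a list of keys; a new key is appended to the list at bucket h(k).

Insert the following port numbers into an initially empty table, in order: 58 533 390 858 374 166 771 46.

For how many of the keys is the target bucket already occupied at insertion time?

Insert 58: h=6, bucket 6 empty -> new chain.
Insert 533: h=0, bucket 0 empty -> new chain.
Insert 390: h=0, bucket 0 nonempty -> append to chain.
Insert 858: h=0, bucket 0 nonempty -> append to chain.
Insert 374: h=10, bucket 10 empty -> new chain.
Insert 166: h=10, bucket 10 nonempty -> append to chain.
Insert 771: h=4, bucket 4 empty -> new chain.
Insert 46: h=7, bucket 7 empty -> new chain.
Final buckets:
0: 533 -> 390 -> 858
1: ∅
2: ∅
3: ∅
4: 771
5: ∅
6: 58
7: 46
8: ∅
9: ∅
10: 374 -> 166
11: ∅
12: ∅

3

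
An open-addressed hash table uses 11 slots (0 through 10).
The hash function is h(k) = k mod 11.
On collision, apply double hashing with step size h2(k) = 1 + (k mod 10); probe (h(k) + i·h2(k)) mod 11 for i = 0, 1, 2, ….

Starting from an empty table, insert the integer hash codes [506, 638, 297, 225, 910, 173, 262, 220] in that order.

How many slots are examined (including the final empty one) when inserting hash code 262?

506: h=0 → slot 0
638: h=0, h2=9, probe 0,9 → slot 9
297: h=0, h2=8, probe 0,8 → slot 8
225: h=5 → slot 5
910: h=8, h2=1, probe 8,9,10 → slot 10
173: h=8, h2=4, probe 8,1 → slot 1
262: h=9, h2=3, probe 9,1,4 → slot 4
220: h=0, h2=1, probe 0,1,2 → slot 2
Table: [506, 173, 220, -, 262, 225, -, -, 297, 638, 910]

3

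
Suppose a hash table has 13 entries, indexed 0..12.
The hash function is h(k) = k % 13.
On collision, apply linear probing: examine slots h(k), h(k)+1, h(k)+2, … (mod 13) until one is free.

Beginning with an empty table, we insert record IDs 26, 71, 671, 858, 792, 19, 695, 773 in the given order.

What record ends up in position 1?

26: h=0 -> slot 0
71: h=6 -> slot 6
671: h=8 -> slot 8
858: h=0, probe 0,1 -> slot 1
792: h=12 -> slot 12
19: h=6, probe 6,7 -> slot 7
695: h=6, probe 6,7,8,9 -> slot 9
773: h=6, probe 6,7,8,9,10 -> slot 10
Table: [26, 858, ∅, ∅, ∅, ∅, 71, 19, 671, 695, 773, ∅, 792]

858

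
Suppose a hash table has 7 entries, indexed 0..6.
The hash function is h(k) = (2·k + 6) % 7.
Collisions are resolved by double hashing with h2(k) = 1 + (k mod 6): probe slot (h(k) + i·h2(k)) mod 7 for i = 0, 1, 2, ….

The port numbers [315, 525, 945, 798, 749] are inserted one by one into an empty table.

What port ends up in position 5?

Insert 315: h=6, slot 6 empty => index 6.
Insert 525: h=6, h2=4, slot 6 occupied => index 3.
Insert 945: h=6, h2=4, slots 6,3 occupied => index 0.
Insert 798: h=6, h2=1, slots 6,0 occupied => index 1.
Insert 749: h=6, h2=6, slot 6 occupied => index 5.
Table: [945, 798, ∅, 525, ∅, 749, 315]

749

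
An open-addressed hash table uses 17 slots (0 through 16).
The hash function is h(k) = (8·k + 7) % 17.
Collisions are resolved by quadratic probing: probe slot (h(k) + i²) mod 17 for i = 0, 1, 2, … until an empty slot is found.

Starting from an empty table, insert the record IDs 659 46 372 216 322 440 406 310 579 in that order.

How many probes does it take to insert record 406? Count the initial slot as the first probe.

659: h=9 => slot 9
46: h=1 => slot 1
372: h=8 => slot 8
216: h=1, probe 1,2 => slot 2
322: h=16 => slot 16
440: h=8, probe 8,9,12 => slot 12
406: h=8, probe 8,9,12,0 => slot 0
310: h=5 => slot 5
579: h=15 => slot 15
Table: [406, 46, 216, ., ., 310, ., ., 372, 659, ., ., 440, ., ., 579, 322]

4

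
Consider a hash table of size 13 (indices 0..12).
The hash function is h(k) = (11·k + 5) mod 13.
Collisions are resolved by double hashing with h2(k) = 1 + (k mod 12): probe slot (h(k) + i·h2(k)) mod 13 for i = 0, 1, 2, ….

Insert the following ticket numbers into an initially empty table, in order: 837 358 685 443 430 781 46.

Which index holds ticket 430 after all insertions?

1

837: h=8 -> slot 8
358: h=4 -> slot 4
685: h=0 -> slot 0
443: h=3 -> slot 3
430: h=3, h2=11, probe 3,1 -> slot 1
781: h=3, h2=2, probe 3,5 -> slot 5
46: h=4, h2=11, probe 4,2 -> slot 2
Table: [685, 430, 46, 443, 358, 781, ., ., 837, ., ., ., .]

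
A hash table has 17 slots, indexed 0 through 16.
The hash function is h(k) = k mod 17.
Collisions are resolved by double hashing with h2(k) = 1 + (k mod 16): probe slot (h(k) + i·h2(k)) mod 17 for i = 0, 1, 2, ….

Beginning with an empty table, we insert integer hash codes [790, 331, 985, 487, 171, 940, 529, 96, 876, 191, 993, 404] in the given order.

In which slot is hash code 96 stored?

12

Insert 790: h=8, slot 8 empty → index 8.
Insert 331: h=8, h2=12, slot 8 occupied → index 3.
Insert 985: h=16, slot 16 empty → index 16.
Insert 487: h=11, slot 11 empty → index 11.
Insert 171: h=1, slot 1 empty → index 1.
Insert 940: h=5, slot 5 empty → index 5.
Insert 529: h=2, slot 2 empty → index 2.
Insert 96: h=11, h2=1, slot 11 occupied → index 12.
Insert 876: h=9, slot 9 empty → index 9.
Insert 191: h=4, slot 4 empty → index 4.
Insert 993: h=7, slot 7 empty → index 7.
Insert 404: h=13, slot 13 empty → index 13.
Table: [∅, 171, 529, 331, 191, 940, ∅, 993, 790, 876, ∅, 487, 96, 404, ∅, ∅, 985]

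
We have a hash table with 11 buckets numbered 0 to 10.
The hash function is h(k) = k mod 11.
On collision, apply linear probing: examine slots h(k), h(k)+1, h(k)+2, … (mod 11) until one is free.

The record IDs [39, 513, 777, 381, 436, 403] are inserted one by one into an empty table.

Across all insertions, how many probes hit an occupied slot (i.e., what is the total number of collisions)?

10

39: h=6 -> slot 6
513: h=7 -> slot 7
777: h=7, probe 7,8 -> slot 8
381: h=7, probe 7,8,9 -> slot 9
436: h=7, probe 7,8,9,10 -> slot 10
403: h=7, probe 7,8,9,10,0 -> slot 0
Table: [403, ., ., ., ., ., 39, 513, 777, 381, 436]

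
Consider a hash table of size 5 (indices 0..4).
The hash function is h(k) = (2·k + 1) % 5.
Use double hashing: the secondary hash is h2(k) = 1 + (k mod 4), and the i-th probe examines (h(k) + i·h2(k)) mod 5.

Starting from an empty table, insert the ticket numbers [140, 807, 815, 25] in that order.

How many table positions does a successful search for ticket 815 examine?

140: h=1 -> slot 1
807: h=0 -> slot 0
815: h=1, h2=4, probe 1,0,4 -> slot 4
25: h=1, h2=2, probe 1,3 -> slot 3
Table: [807, 140, -, 25, 815]
Lookup 815: h=1, h2=4, probe 1,0,4 → found at 4.

3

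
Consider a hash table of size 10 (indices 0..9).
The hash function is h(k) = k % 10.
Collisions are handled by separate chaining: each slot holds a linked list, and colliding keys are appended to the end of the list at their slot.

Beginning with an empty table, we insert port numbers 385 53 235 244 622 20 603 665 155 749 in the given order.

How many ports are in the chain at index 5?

4

Insert 385: h=5, bucket 5 empty -> new chain.
Insert 53: h=3, bucket 3 empty -> new chain.
Insert 235: h=5, bucket 5 nonempty -> append to chain.
Insert 244: h=4, bucket 4 empty -> new chain.
Insert 622: h=2, bucket 2 empty -> new chain.
Insert 20: h=0, bucket 0 empty -> new chain.
Insert 603: h=3, bucket 3 nonempty -> append to chain.
Insert 665: h=5, bucket 5 nonempty -> append to chain.
Insert 155: h=5, bucket 5 nonempty -> append to chain.
Insert 749: h=9, bucket 9 empty -> new chain.
Final buckets:
0: 20
1: -
2: 622
3: 53 -> 603
4: 244
5: 385 -> 235 -> 665 -> 155
6: -
7: -
8: -
9: 749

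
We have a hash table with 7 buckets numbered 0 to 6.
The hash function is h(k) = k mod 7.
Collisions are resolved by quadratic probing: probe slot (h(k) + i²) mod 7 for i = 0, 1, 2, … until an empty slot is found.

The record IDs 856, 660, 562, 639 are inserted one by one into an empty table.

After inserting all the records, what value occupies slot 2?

Insert 856: h=2, slot 2 empty => index 2.
Insert 660: h=2, slot 2 occupied => index 3.
Insert 562: h=2, slots 2,3 occupied => index 6.
Insert 639: h=2, slots 2,3,6 occupied => index 4.
Table: [—, —, 856, 660, 639, —, 562]

856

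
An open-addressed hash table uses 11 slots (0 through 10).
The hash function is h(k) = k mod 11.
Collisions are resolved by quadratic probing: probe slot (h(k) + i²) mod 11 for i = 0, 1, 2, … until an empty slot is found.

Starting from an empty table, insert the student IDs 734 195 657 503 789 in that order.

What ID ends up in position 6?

503

734 hashes to 8; slot 8 is free => place at 8.
195 hashes to 8; 8 taken => place at 9.
657 hashes to 8; 8,9 taken => place at 1.
503 hashes to 8; 8,9,1 taken => place at 6.
789 hashes to 8; 8,9,1,6 taken => place at 2.
Table: [-, 657, 789, -, -, -, 503, -, 734, 195, -]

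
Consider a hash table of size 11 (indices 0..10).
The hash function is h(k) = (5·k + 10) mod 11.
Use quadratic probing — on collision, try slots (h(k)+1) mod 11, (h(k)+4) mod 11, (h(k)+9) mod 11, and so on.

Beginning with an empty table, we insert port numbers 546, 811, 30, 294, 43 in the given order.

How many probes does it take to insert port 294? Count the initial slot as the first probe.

3

546: h=1 => slot 1
811: h=6 => slot 6
30: h=6, probe 6,7 => slot 7
294: h=6, probe 6,7,10 => slot 10
43: h=5 => slot 5
Table: [—, 546, —, —, —, 43, 811, 30, —, —, 294]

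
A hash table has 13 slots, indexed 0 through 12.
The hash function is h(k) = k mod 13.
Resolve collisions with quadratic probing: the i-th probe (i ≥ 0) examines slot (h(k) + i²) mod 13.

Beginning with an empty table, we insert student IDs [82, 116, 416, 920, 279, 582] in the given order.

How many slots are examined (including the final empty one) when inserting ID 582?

2

Insert 82: h=4, slot 4 empty -> index 4.
Insert 116: h=12, slot 12 empty -> index 12.
Insert 416: h=0, slot 0 empty -> index 0.
Insert 920: h=10, slot 10 empty -> index 10.
Insert 279: h=6, slot 6 empty -> index 6.
Insert 582: h=10, slot 10 occupied -> index 11.
Table: [416, ∅, ∅, ∅, 82, ∅, 279, ∅, ∅, ∅, 920, 582, 116]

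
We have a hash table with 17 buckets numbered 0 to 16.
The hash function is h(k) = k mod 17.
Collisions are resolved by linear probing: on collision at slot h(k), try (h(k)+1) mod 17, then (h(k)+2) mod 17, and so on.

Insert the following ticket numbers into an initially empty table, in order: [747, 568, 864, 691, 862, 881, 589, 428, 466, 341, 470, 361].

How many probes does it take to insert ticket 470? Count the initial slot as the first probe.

747 hashes to 16; slot 16 is free → place at 16.
568 hashes to 7; slot 7 is free → place at 7.
864 hashes to 14; slot 14 is free → place at 14.
691 hashes to 11; slot 11 is free → place at 11.
862 hashes to 12; slot 12 is free → place at 12.
881 hashes to 14; 14 taken → place at 15.
589 hashes to 11; 11,12 taken → place at 13.
428 hashes to 3; slot 3 is free → place at 3.
466 hashes to 7; 7 taken → place at 8.
341 hashes to 1; slot 1 is free → place at 1.
470 hashes to 11; 11,12,13,14,15,16 taken → place at 0.
361 hashes to 4; slot 4 is free → place at 4.
Table: [470, 341, _, 428, 361, _, _, 568, 466, _, _, 691, 862, 589, 864, 881, 747]

7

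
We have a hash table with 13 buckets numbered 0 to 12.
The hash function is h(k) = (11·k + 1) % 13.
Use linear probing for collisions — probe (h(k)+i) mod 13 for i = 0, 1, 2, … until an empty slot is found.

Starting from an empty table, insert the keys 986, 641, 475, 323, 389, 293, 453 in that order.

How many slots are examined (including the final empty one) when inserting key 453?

986: h=5 => slot 5
641: h=6 => slot 6
475: h=0 => slot 0
323: h=5, probe 5,6,7 => slot 7
389: h=3 => slot 3
293: h=0, probe 0,1 => slot 1
453: h=5, probe 5,6,7,8 => slot 8
Table: [475, 293, ∅, 389, ∅, 986, 641, 323, 453, ∅, ∅, ∅, ∅]

4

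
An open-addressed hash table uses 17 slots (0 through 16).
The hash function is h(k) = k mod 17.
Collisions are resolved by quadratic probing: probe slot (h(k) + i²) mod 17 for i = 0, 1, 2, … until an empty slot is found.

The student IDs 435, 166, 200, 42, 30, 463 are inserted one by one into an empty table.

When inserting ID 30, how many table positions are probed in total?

3

435 hashes to 10; slot 10 is free -> place at 10.
166 hashes to 13; slot 13 is free -> place at 13.
200 hashes to 13; 13 taken -> place at 14.
42 hashes to 8; slot 8 is free -> place at 8.
30 hashes to 13; 13,14 taken -> place at 0.
463 hashes to 4; slot 4 is free -> place at 4.
Table: [30, ∅, ∅, ∅, 463, ∅, ∅, ∅, 42, ∅, 435, ∅, ∅, 166, 200, ∅, ∅]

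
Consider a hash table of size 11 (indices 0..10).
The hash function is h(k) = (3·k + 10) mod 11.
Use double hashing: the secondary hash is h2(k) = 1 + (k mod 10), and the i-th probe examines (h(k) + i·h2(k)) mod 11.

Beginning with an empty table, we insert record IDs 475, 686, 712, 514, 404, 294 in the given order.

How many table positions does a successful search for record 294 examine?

Insert 475: h=5, slot 5 empty → index 5.
Insert 686: h=0, slot 0 empty → index 0.
Insert 712: h=1, slot 1 empty → index 1.
Insert 514: h=1, h2=5, slot 1 occupied → index 6.
Insert 404: h=1, h2=5, slots 1,6,0,5 occupied → index 10.
Insert 294: h=1, h2=5, slots 1,6,0,5,10 occupied → index 4.
Table: [686, 712, ., ., 294, 475, 514, ., ., ., 404]
Lookup 294: h=1, h2=5, probe 1,6,0,5,10,4 → found at 4.

6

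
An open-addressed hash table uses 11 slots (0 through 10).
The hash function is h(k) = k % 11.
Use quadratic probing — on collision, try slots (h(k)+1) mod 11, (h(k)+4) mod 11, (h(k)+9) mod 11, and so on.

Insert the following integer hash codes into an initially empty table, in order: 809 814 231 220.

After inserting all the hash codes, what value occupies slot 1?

Insert 809: h=6, slot 6 empty => index 6.
Insert 814: h=0, slot 0 empty => index 0.
Insert 231: h=0, slot 0 occupied => index 1.
Insert 220: h=0, slots 0,1 occupied => index 4.
Table: [814, 231, ., ., 220, ., 809, ., ., ., .]

231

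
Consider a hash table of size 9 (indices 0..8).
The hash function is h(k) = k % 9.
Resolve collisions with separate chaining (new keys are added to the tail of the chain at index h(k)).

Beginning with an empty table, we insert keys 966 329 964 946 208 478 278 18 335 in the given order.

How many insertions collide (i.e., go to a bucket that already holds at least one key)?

3

966 -> bucket 3
329 -> bucket 5
964 -> bucket 1
946 -> bucket 1 (collision)
208 -> bucket 1 (collision)
478 -> bucket 1 (collision)
278 -> bucket 8
18 -> bucket 0
335 -> bucket 2
Final buckets:
0: 18
1: 964 -> 946 -> 208 -> 478
2: 335
3: 966
4: —
5: 329
6: —
7: —
8: 278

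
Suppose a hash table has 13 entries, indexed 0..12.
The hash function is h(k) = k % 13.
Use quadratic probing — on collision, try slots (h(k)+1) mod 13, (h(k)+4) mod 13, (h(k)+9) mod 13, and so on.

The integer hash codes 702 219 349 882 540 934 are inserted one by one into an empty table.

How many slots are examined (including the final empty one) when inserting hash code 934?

702: h=0 => slot 0
219: h=11 => slot 11
349: h=11, probe 11,12 => slot 12
882: h=11, probe 11,12,2 => slot 2
540: h=7 => slot 7
934: h=11, probe 11,12,2,7,1 => slot 1
Table: [702, 934, 882, _, _, _, _, 540, _, _, _, 219, 349]

5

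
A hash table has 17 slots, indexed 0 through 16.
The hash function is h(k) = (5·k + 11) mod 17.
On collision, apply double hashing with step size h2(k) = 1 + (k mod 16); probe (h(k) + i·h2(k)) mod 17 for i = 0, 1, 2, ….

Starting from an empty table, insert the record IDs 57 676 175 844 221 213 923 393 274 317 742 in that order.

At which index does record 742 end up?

57 hashes to 7; slot 7 is free -> place at 7.
676 hashes to 8; slot 8 is free -> place at 8.
175 hashes to 2; slot 2 is free -> place at 2.
844 hashes to 15; slot 15 is free -> place at 15.
221 hashes to 11; slot 11 is free -> place at 11.
213 hashes to 5; slot 5 is free -> place at 5.
923 hashes to 2, h2=12; 2 taken -> place at 14.
393 hashes to 4; slot 4 is free -> place at 4.
274 hashes to 4, h2=3; 4,7 taken -> place at 10.
317 hashes to 15, h2=14; 15 taken -> place at 12.
742 hashes to 15, h2=7; 15,5,12,2 taken -> place at 9.
Table: [-, -, 175, -, 393, 213, -, 57, 676, 742, 274, 221, 317, -, 923, 844, -]

9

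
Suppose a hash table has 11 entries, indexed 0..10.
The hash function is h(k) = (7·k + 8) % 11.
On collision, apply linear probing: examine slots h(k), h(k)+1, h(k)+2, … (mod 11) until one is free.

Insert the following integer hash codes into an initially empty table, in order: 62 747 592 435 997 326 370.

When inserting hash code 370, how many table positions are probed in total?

62 hashes to 2; slot 2 is free => place at 2.
747 hashes to 1; slot 1 is free => place at 1.
592 hashes to 5; slot 5 is free => place at 5.
435 hashes to 6; slot 6 is free => place at 6.
997 hashes to 2; 2 taken => place at 3.
326 hashes to 2; 2,3 taken => place at 4.
370 hashes to 2; 2,3,4,5,6 taken => place at 7.
Table: [., 747, 62, 997, 326, 592, 435, 370, ., ., .]

6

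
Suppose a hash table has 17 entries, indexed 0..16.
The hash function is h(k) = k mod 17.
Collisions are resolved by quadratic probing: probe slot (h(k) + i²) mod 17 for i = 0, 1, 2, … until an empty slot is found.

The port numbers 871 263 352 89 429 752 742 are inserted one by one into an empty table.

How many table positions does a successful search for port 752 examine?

5

871: h=4 -> slot 4
263: h=8 -> slot 8
352: h=12 -> slot 12
89: h=4, probe 4,5 -> slot 5
429: h=4, probe 4,5,8,13 -> slot 13
752: h=4, probe 4,5,8,13,3 -> slot 3
742: h=11 -> slot 11
Table: [_, _, _, 752, 871, 89, _, _, 263, _, _, 742, 352, 429, _, _, _]
Lookup 752: h=4, probe 4,5,8,13,3 → found at 3.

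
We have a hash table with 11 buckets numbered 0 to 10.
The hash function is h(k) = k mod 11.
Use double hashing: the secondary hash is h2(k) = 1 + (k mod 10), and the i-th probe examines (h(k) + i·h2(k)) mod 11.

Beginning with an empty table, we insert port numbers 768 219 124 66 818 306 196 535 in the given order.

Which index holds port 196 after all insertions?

1

768: h=9 → slot 9
219: h=10 → slot 10
124: h=3 → slot 3
66: h=0 → slot 0
818: h=4 → slot 4
306: h=9, h2=7, probe 9,5 → slot 5
196: h=9, h2=7, probe 9,5,1 → slot 1
535: h=7 → slot 7
Table: [66, 196, -, 124, 818, 306, -, 535, -, 768, 219]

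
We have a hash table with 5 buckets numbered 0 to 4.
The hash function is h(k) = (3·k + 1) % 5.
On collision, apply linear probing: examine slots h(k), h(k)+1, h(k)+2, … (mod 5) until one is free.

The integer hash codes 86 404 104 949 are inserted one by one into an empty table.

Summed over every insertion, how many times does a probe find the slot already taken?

5

Insert 86: h=4, slot 4 empty -> index 4.
Insert 404: h=3, slot 3 empty -> index 3.
Insert 104: h=3, slots 3,4 occupied -> index 0.
Insert 949: h=3, slots 3,4,0 occupied -> index 1.
Table: [104, 949, ., 404, 86]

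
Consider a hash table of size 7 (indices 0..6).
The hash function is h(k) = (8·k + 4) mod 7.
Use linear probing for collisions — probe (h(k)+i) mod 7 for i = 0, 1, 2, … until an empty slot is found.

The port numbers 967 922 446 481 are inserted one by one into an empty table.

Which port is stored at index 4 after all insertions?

481

967 hashes to 5; slot 5 is free => place at 5.
922 hashes to 2; slot 2 is free => place at 2.
446 hashes to 2; 2 taken => place at 3.
481 hashes to 2; 2,3 taken => place at 4.
Table: [_, _, 922, 446, 481, 967, _]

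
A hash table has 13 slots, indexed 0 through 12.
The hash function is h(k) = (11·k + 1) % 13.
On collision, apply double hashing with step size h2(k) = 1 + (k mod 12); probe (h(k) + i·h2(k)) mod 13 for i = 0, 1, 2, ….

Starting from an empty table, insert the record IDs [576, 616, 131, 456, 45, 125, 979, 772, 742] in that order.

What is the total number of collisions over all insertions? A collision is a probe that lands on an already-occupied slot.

4

576: h=6 => slot 6
616: h=4 => slot 4
131: h=12 => slot 12
456: h=12, h2=1, probe 12,0 => slot 0
45: h=2 => slot 2
125: h=11 => slot 11
979: h=6, h2=8, probe 6,1 => slot 1
772: h=4, h2=5, probe 4,9 => slot 9
742: h=12, h2=11, probe 12,10 => slot 10
Table: [456, 979, 45, ., 616, ., 576, ., ., 772, 742, 125, 131]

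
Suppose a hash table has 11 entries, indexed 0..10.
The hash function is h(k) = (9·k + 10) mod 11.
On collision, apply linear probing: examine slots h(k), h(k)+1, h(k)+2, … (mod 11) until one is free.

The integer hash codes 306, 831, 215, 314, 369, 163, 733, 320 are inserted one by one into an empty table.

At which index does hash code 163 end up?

Insert 306: h=3, slot 3 empty => index 3.
Insert 831: h=9, slot 9 empty => index 9.
Insert 215: h=9, slot 9 occupied => index 10.
Insert 314: h=9, slots 9,10 occupied => index 0.
Insert 369: h=9, slots 9,10,0 occupied => index 1.
Insert 163: h=3, slot 3 occupied => index 4.
Insert 733: h=7, slot 7 empty => index 7.
Insert 320: h=8, slot 8 empty => index 8.
Table: [314, 369, -, 306, 163, -, -, 733, 320, 831, 215]

4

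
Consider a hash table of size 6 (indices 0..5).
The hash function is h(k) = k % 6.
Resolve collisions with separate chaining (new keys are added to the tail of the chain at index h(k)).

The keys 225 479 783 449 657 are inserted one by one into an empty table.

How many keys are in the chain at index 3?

3

225 → bucket 3
479 → bucket 5
783 → bucket 3 (collision)
449 → bucket 5 (collision)
657 → bucket 3 (collision)
Final buckets:
0: _
1: _
2: _
3: 225 -> 783 -> 657
4: _
5: 479 -> 449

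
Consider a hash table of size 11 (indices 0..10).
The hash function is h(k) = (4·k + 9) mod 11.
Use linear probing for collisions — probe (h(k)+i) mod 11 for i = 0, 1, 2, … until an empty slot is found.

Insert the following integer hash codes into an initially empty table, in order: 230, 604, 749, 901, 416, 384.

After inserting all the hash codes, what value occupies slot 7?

Insert 230: h=5, slot 5 empty => index 5.
Insert 604: h=5, slot 5 occupied => index 6.
Insert 749: h=2, slot 2 empty => index 2.
Insert 901: h=5, slots 5,6 occupied => index 7.
Insert 416: h=1, slot 1 empty => index 1.
Insert 384: h=5, slots 5,6,7 occupied => index 8.
Table: [_, 416, 749, _, _, 230, 604, 901, 384, _, _]

901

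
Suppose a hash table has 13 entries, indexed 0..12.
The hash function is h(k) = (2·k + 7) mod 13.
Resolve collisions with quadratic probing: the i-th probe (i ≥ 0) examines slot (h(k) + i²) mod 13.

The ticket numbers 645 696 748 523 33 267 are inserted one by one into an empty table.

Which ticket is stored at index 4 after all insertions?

267

645: h=10 -> slot 10
696: h=8 -> slot 8
748: h=8, probe 8,9 -> slot 9
523: h=0 -> slot 0
33: h=8, probe 8,9,12 -> slot 12
267: h=8, probe 8,9,12,4 -> slot 4
Table: [523, _, _, _, 267, _, _, _, 696, 748, 645, _, 33]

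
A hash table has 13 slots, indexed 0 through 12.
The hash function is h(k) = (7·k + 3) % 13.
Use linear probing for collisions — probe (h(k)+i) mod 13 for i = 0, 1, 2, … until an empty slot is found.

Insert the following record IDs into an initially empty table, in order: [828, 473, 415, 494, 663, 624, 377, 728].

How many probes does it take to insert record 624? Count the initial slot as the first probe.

3

828 hashes to 1; slot 1 is free -> place at 1.
473 hashes to 12; slot 12 is free -> place at 12.
415 hashes to 9; slot 9 is free -> place at 9.
494 hashes to 3; slot 3 is free -> place at 3.
663 hashes to 3; 3 taken -> place at 4.
624 hashes to 3; 3,4 taken -> place at 5.
377 hashes to 3; 3,4,5 taken -> place at 6.
728 hashes to 3; 3,4,5,6 taken -> place at 7.
Table: [—, 828, —, 494, 663, 624, 377, 728, —, 415, —, —, 473]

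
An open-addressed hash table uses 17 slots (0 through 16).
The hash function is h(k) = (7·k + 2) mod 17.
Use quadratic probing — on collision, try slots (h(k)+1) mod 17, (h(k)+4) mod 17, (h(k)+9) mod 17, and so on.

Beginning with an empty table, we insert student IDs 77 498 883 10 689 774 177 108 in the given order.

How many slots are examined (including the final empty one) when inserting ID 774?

3

Insert 77: h=14, slot 14 empty => index 14.
Insert 498: h=3, slot 3 empty => index 3.
Insert 883: h=12, slot 12 empty => index 12.
Insert 10: h=4, slot 4 empty => index 4.
Insert 689: h=14, slot 14 occupied => index 15.
Insert 774: h=14, slots 14,15 occupied => index 1.
Insert 177: h=0, slot 0 empty => index 0.
Insert 108: h=10, slot 10 empty => index 10.
Table: [177, 774, ∅, 498, 10, ∅, ∅, ∅, ∅, ∅, 108, ∅, 883, ∅, 77, 689, ∅]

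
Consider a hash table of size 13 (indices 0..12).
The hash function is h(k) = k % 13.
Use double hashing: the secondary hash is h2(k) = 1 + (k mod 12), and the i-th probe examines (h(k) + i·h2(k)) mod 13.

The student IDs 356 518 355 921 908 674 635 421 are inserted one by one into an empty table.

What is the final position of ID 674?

1

356 hashes to 5; slot 5 is free => place at 5.
518 hashes to 11; slot 11 is free => place at 11.
355 hashes to 4; slot 4 is free => place at 4.
921 hashes to 11, h2=10; 11 taken => place at 8.
908 hashes to 11, h2=9; 11 taken => place at 7.
674 hashes to 11, h2=3; 11 taken => place at 1.
635 hashes to 11, h2=12; 11 taken => place at 10.
421 hashes to 5, h2=2; 5,7 taken => place at 9.
Table: [_, 674, _, _, 355, 356, _, 908, 921, 421, 635, 518, _]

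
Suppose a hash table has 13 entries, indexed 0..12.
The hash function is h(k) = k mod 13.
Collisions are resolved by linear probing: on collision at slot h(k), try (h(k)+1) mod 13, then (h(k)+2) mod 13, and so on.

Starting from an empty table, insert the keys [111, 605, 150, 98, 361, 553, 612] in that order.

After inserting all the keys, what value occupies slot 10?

98

111: h=7 -> slot 7
605: h=7, probe 7,8 -> slot 8
150: h=7, probe 7,8,9 -> slot 9
98: h=7, probe 7,8,9,10 -> slot 10
361: h=10, probe 10,11 -> slot 11
553: h=7, probe 7,8,9,10,11,12 -> slot 12
612: h=1 -> slot 1
Table: [∅, 612, ∅, ∅, ∅, ∅, ∅, 111, 605, 150, 98, 361, 553]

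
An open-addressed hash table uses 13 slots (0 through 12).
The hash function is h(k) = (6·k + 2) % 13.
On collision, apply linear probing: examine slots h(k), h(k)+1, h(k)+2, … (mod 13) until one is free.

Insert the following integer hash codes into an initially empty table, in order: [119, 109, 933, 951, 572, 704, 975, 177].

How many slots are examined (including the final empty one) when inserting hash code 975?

4

119: h=1 => slot 1
109: h=6 => slot 6
933: h=10 => slot 10
951: h=1, probe 1,2 => slot 2
572: h=2, probe 2,3 => slot 3
704: h=1, probe 1,2,3,4 => slot 4
975: h=2, probe 2,3,4,5 => slot 5
177: h=11 => slot 11
Table: [., 119, 951, 572, 704, 975, 109, ., ., ., 933, 177, .]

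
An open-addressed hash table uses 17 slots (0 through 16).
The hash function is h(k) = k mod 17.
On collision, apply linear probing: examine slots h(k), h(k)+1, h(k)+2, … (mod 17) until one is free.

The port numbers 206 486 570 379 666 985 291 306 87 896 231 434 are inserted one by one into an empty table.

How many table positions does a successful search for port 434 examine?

Insert 206: h=2, slot 2 empty => index 2.
Insert 486: h=10, slot 10 empty => index 10.
Insert 570: h=9, slot 9 empty => index 9.
Insert 379: h=5, slot 5 empty => index 5.
Insert 666: h=3, slot 3 empty => index 3.
Insert 985: h=16, slot 16 empty => index 16.
Insert 291: h=2, slots 2,3 occupied => index 4.
Insert 306: h=0, slot 0 empty => index 0.
Insert 87: h=2, slots 2,3,4,5 occupied => index 6.
Insert 896: h=12, slot 12 empty => index 12.
Insert 231: h=10, slot 10 occupied => index 11.
Insert 434: h=9, slots 9,10,11,12 occupied => index 13.
Table: [306, —, 206, 666, 291, 379, 87, —, —, 570, 486, 231, 896, 434, —, —, 985]
Lookup 434: h=9, probe 9,10,11,12,13 → found at 13.

5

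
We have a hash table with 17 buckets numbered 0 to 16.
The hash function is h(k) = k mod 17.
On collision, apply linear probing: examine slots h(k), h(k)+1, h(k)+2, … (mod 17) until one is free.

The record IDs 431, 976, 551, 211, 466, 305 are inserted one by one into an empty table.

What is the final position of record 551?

8

431: h=6 => slot 6
976: h=7 => slot 7
551: h=7, probe 7,8 => slot 8
211: h=7, probe 7,8,9 => slot 9
466: h=7, probe 7,8,9,10 => slot 10
305: h=16 => slot 16
Table: [∅, ∅, ∅, ∅, ∅, ∅, 431, 976, 551, 211, 466, ∅, ∅, ∅, ∅, ∅, 305]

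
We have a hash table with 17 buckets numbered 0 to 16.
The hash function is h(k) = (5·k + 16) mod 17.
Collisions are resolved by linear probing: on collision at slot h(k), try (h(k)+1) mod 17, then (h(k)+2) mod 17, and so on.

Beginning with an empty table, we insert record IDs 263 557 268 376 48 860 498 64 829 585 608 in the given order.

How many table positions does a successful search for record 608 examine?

8

263: h=5 -> slot 5
557: h=13 -> slot 13
268: h=13, probe 13,14 -> slot 14
376: h=9 -> slot 9
48: h=1 -> slot 1
860: h=15 -> slot 15
498: h=7 -> slot 7
64: h=13, probe 13,14,15,16 -> slot 16
829: h=13, probe 13,14,15,16,0 -> slot 0
585: h=0, probe 0,1,2 -> slot 2
608: h=13, probe 13,14,15,16,0,1,2,3 -> slot 3
Table: [829, 48, 585, 608, _, 263, _, 498, _, 376, _, _, _, 557, 268, 860, 64]
Lookup 608: h=13, probe 13,14,15,16,0,1,2,3 → found at 3.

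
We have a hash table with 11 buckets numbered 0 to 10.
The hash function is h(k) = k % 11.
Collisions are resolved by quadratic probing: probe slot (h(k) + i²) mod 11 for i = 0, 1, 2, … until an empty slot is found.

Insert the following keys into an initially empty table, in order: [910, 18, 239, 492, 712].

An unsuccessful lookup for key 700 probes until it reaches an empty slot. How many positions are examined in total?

910: h=8 -> slot 8
18: h=7 -> slot 7
239: h=8, probe 8,9 -> slot 9
492: h=8, probe 8,9,1 -> slot 1
712: h=8, probe 8,9,1,6 -> slot 6
Table: [-, 492, -, -, -, -, 712, 18, 910, 239, -]
Lookup 700: h=7, probe 7,8,0 → slot 0 empty, not found.

3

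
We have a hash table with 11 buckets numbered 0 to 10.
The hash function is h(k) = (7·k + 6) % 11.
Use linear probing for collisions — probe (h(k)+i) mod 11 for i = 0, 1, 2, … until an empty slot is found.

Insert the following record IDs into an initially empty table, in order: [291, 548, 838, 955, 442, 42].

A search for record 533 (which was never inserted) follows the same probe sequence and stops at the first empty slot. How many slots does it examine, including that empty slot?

4

291: h=8 => slot 8
548: h=3 => slot 3
838: h=9 => slot 9
955: h=3, probe 3,4 => slot 4
442: h=9, probe 9,10 => slot 10
42: h=3, probe 3,4,5 => slot 5
Table: [_, _, _, 548, 955, 42, _, _, 291, 838, 442]
Lookup 533: h=8, probe 8,9,10,0 → slot 0 empty, not found.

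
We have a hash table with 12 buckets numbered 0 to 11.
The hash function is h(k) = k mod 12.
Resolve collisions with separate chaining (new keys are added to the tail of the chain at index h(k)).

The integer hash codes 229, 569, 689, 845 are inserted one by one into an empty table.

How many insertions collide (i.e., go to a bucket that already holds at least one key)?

2

229 → bucket 1
569 → bucket 5
689 → bucket 5 (collision)
845 → bucket 5 (collision)
Final buckets:
0: —
1: 229
2: —
3: —
4: —
5: 569 -> 689 -> 845
6: —
7: —
8: —
9: —
10: —
11: —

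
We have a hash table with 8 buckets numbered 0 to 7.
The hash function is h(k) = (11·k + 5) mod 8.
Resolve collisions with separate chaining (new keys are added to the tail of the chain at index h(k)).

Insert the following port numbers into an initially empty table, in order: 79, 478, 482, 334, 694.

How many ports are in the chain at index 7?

3

Insert 79: h=2, bucket 2 empty → new chain.
Insert 478: h=7, bucket 7 empty → new chain.
Insert 482: h=3, bucket 3 empty → new chain.
Insert 334: h=7, bucket 7 nonempty → append to chain.
Insert 694: h=7, bucket 7 nonempty → append to chain.
Final buckets:
0: —
1: —
2: 79
3: 482
4: —
5: —
6: —
7: 478 -> 334 -> 694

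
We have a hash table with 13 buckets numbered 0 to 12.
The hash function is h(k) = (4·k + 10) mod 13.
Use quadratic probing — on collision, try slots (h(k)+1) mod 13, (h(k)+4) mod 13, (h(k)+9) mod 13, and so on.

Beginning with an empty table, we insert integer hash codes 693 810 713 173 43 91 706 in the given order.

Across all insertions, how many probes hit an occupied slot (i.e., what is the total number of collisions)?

693 hashes to 0; slot 0 is free → place at 0.
810 hashes to 0; 0 taken → place at 1.
713 hashes to 2; slot 2 is free → place at 2.
173 hashes to 0; 0,1 taken → place at 4.
43 hashes to 0; 0,1,4 taken → place at 9.
91 hashes to 10; slot 10 is free → place at 10.
706 hashes to 0; 0,1,4,9 taken → place at 3.
Table: [693, 810, 713, 706, 173, -, -, -, -, 43, 91, -, -]

10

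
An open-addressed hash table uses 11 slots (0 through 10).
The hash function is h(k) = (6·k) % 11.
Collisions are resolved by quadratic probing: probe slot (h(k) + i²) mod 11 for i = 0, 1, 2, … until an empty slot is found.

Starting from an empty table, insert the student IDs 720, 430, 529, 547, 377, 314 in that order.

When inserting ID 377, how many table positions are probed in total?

Insert 720: h=8, slot 8 empty → index 8.
Insert 430: h=6, slot 6 empty → index 6.
Insert 529: h=6, slot 6 occupied → index 7.
Insert 547: h=4, slot 4 empty → index 4.
Insert 377: h=7, slots 7,8 occupied → index 0.
Insert 314: h=3, slot 3 empty → index 3.
Table: [377, —, —, 314, 547, —, 430, 529, 720, —, —]

3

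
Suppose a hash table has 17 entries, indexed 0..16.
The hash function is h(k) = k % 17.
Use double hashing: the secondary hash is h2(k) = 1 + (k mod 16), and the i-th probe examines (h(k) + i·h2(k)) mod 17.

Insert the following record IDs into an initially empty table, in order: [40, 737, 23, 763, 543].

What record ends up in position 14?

40 hashes to 6; slot 6 is free => place at 6.
737 hashes to 6, h2=2; 6 taken => place at 8.
23 hashes to 6, h2=8; 6 taken => place at 14.
763 hashes to 15; slot 15 is free => place at 15.
543 hashes to 16; slot 16 is free => place at 16.
Table: [-, -, -, -, -, -, 40, -, 737, -, -, -, -, -, 23, 763, 543]

23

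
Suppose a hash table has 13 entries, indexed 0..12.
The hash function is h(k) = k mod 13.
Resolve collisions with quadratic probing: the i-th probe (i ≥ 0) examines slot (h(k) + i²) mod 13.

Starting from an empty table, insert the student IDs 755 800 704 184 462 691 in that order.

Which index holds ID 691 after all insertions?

6

755 hashes to 1; slot 1 is free => place at 1.
800 hashes to 7; slot 7 is free => place at 7.
704 hashes to 2; slot 2 is free => place at 2.
184 hashes to 2; 2 taken => place at 3.
462 hashes to 7; 7 taken => place at 8.
691 hashes to 2; 2,3 taken => place at 6.
Table: [—, 755, 704, 184, —, —, 691, 800, 462, —, —, —, —]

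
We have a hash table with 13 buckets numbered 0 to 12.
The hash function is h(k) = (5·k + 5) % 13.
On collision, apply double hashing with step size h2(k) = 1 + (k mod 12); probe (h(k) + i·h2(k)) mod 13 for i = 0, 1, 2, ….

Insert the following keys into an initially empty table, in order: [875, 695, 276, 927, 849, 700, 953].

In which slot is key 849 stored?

875 hashes to 12; slot 12 is free → place at 12.
695 hashes to 9; slot 9 is free → place at 9.
276 hashes to 7; slot 7 is free → place at 7.
927 hashes to 12, h2=4; 12 taken → place at 3.
849 hashes to 12, h2=10; 12,9 taken → place at 6.
700 hashes to 8; slot 8 is free → place at 8.
953 hashes to 12, h2=6; 12 taken → place at 5.
Table: [-, -, -, 927, -, 953, 849, 276, 700, 695, -, -, 875]

6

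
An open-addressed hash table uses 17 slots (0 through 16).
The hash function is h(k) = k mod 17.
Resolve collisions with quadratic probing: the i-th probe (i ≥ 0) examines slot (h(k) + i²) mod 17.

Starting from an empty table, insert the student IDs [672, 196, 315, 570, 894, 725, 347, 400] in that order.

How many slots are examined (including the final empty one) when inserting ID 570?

4

672 hashes to 9; slot 9 is free → place at 9.
196 hashes to 9; 9 taken → place at 10.
315 hashes to 9; 9,10 taken → place at 13.
570 hashes to 9; 9,10,13 taken → place at 1.
894 hashes to 10; 10 taken → place at 11.
725 hashes to 11; 11 taken → place at 12.
347 hashes to 7; slot 7 is free → place at 7.
400 hashes to 9; 9,10,13,1 taken → place at 8.
Table: [-, 570, -, -, -, -, -, 347, 400, 672, 196, 894, 725, 315, -, -, -]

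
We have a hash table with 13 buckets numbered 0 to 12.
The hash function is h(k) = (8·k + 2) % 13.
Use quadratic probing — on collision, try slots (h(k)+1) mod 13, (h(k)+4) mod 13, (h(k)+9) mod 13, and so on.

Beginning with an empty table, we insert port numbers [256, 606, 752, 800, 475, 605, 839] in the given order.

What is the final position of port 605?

10

256: h=9 → slot 9
606: h=1 → slot 1
752: h=12 → slot 12
800: h=6 → slot 6
475: h=6, probe 6,7 → slot 7
605: h=6, probe 6,7,10 → slot 10
839: h=6, probe 6,7,10,2 → slot 2
Table: [-, 606, 839, -, -, -, 800, 475, -, 256, 605, -, 752]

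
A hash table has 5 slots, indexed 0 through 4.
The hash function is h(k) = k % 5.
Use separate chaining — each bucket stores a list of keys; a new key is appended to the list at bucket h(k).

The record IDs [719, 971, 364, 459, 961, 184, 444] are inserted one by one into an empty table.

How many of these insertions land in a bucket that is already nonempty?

719 → bucket 4
971 → bucket 1
364 → bucket 4 (collision)
459 → bucket 4 (collision)
961 → bucket 1 (collision)
184 → bucket 4 (collision)
444 → bucket 4 (collision)
Final buckets:
0: _
1: 971 -> 961
2: _
3: _
4: 719 -> 364 -> 459 -> 184 -> 444

5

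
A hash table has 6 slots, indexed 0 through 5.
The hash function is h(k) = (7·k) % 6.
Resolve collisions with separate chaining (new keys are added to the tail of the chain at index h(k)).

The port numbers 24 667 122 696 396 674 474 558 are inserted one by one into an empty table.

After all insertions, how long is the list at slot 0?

5

24 → bucket 0
667 → bucket 1
122 → bucket 2
696 → bucket 0 (collision)
396 → bucket 0 (collision)
674 → bucket 2 (collision)
474 → bucket 0 (collision)
558 → bucket 0 (collision)
Final buckets:
0: 24 -> 696 -> 396 -> 474 -> 558
1: 667
2: 122 -> 674
3: _
4: _
5: _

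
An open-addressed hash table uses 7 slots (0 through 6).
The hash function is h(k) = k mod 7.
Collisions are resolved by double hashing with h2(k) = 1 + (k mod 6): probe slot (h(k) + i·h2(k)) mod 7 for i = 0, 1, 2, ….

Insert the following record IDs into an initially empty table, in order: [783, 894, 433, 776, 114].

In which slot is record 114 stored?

783: h=6 → slot 6
894: h=5 → slot 5
433: h=6, h2=2, probe 6,1 → slot 1
776: h=6, h2=3, probe 6,2 → slot 2
114: h=2, h2=1, probe 2,3 → slot 3
Table: [_, 433, 776, 114, _, 894, 783]

3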